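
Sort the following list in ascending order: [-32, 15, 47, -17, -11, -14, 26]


Original list: [-32, 15, 47, -17, -11, -14, 26]
Repeatedly take the smallest remaining element:
  Remaining [-32, 15, 47, -17, -11, -14, 26] -> smallest is -32
  Remaining [15, 47, -17, -11, -14, 26] -> smallest is -17
  Remaining [15, 47, -11, -14, 26] -> smallest is -14
  Remaining [15, 47, -11, 26] -> smallest is -11
  Remaining [15, 47, 26] -> smallest is 15
  Remaining [47, 26] -> smallest is 26
  Remaining [47] -> smallest is 47
Collecting the picks in order gives the sorted list.
Final answer: [-32, -17, -14, -11, 15, 26, 47]


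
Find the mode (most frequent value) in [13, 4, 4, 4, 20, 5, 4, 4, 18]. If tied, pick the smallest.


Count the frequency of each value:
  4 appears 5 time(s)
  5 appears 1 time(s)
  13 appears 1 time(s)
  18 appears 1 time(s)
  20 appears 1 time(s)
Maximum frequency is 5.
Only 4 reaches that frequency, so it is the mode.
Final answer: 4


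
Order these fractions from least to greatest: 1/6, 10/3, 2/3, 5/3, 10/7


Convert to decimal for comparison:
  1/6 = 0.1667
  10/3 = 3.3333
  2/3 = 0.6667
  5/3 = 1.6667
  10/7 = 1.4286
Decimals in increasing order: 0.1667 < 0.6667 < 1.4286 < 1.6667 < 3.3333
Writing each back as its fraction gives the sorted order.
Final answer: 1/6, 2/3, 10/7, 5/3, 10/3


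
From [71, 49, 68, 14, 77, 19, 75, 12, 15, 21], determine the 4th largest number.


Sort descending: [77, 75, 71, 68, 49, 21, 19, 15, 14, 12]
The 4th element (1-indexed) is at index 3.
Value = 68
Final answer: 68


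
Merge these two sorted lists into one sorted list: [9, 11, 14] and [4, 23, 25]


List A: [9, 11, 14]
List B: [4, 23, 25]
Repeatedly compare the front elements and take the smaller:
  9 vs 4 -> take 4
  9 vs 23 -> take 9
  11 vs 23 -> take 11
  14 vs 23 -> take 14
  A is exhausted; append the rest of B: [23, 25]
Final answer: [4, 9, 11, 14, 23, 25]


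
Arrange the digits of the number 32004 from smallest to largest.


The number 32004 has digits: 3, 2, 0, 0, 4
Sorted: 0, 0, 2, 3, 4
Joining the sorted digits gives the result.
Final answer: 00234


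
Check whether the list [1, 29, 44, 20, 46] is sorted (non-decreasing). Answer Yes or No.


Check consecutive pairs:
  1 <= 29? True
  29 <= 44? True
  44 <= 20? False
  20 <= 46? True
1 consecutive pair(s) are out of order, so the list is not sorted.
Final answer: No


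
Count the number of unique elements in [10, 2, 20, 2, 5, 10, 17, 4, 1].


List all unique values:
Distinct values: [1, 2, 4, 5, 10, 17, 20]
Count = 7
Final answer: 7


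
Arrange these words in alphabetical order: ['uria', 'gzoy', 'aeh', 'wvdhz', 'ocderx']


Compare strings character by character (the first differing letter decides):
  'aeh' < 'gzoy' since 'a' < 'g' at position 1
  'gzoy' < 'ocderx' since 'g' < 'o' at position 1
  'ocderx' < 'uria' since 'o' < 'u' at position 1
  'uria' < 'wvdhz' since 'u' < 'w' at position 1
Chaining these comparisons gives the alphabetical order.
Final answer: ['aeh', 'gzoy', 'ocderx', 'uria', 'wvdhz']


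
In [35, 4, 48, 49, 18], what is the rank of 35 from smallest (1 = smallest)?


Sort ascending: [4, 18, 35, 48, 49]
Find 35 in the sorted list.
35 is at position 3 (1-indexed).
Final answer: 3


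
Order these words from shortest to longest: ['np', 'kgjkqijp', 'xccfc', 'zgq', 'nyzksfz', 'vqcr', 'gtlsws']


Compute lengths:
  'np' has length 2
  'kgjkqijp' has length 8
  'xccfc' has length 5
  'zgq' has length 3
  'nyzksfz' has length 7
  'vqcr' has length 4
  'gtlsws' has length 6
Lengths in increasing order: 2 < 3 < 4 < 5 < 6 < 7 < 8
Listing the words in that order gives the answer.
Final answer: ['np', 'zgq', 'vqcr', 'xccfc', 'gtlsws', 'nyzksfz', 'kgjkqijp']


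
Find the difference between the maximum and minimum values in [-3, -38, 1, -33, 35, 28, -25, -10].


Maximum value: 35
Minimum value: -38
Range = 35 - (-38) = 73
Final answer: 73


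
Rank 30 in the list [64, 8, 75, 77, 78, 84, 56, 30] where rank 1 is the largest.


Sort descending: [84, 78, 77, 75, 64, 56, 30, 8]
Find 30 in the sorted list.
30 is at position 7.
Final answer: 7


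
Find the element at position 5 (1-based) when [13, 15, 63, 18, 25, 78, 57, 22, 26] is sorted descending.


Sort descending: [78, 63, 57, 26, 25, 22, 18, 15, 13]
The 5th element (1-indexed) is at index 4.
Value = 25
Final answer: 25


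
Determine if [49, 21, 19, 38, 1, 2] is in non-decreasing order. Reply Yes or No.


Check consecutive pairs:
  49 <= 21? False
  21 <= 19? False
  19 <= 38? True
  38 <= 1? False
  1 <= 2? True
3 consecutive pair(s) are out of order, so the list is not sorted.
Final answer: No


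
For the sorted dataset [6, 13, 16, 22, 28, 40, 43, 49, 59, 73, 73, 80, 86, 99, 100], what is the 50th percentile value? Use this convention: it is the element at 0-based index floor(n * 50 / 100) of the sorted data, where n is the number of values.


The dataset has n = 15 elements.
Index = floor(15 * 50 / 100) = floor(750 / 100) = floor(7.5) = 7
Counting from index 0 in the sorted data, the element at index 7 is 49.
Final answer: 49


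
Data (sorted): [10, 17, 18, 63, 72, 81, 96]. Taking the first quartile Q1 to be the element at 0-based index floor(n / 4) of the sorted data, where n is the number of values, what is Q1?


The list has n = 7 elements.
Q1 index = floor(7 / 4) = floor(1.75) = 1
Counting from index 0 in the sorted data, the element at index 1 is 17.
Final answer: 17


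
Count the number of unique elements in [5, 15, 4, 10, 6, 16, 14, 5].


List all unique values:
Distinct values: [4, 5, 6, 10, 14, 15, 16]
Count = 7
Final answer: 7


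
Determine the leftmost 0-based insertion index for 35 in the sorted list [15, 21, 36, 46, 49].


List is sorted: [15, 21, 36, 46, 49]
We need the leftmost position where 35 can be inserted, i.e. the first index whose element is >= 35 (or the end of the list if none is).
Binary search with low=0, high=5 (0-based indices):
  low=0, high=5, mid=2: a[2]=36 >= 35, so high = 2
  low=0, high=2, mid=1: a[1]=21 < 35, so low = 2
Now low = high = 2, so the insertion index is 2.
Final answer: 2


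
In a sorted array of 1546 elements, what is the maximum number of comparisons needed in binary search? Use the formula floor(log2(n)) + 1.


Binary search halves the search space each step.
Maximum comparisons = floor(log2(1546)) + 1
log2(1546) = 10.5943
floor(log2(1546)) = 10, so 10 + 1 = 11
Final answer: 11


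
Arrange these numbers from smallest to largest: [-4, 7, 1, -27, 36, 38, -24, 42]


Original list: [-4, 7, 1, -27, 36, 38, -24, 42]
Repeatedly take the smallest remaining element:
  Remaining [-4, 7, 1, -27, 36, 38, -24, 42] -> smallest is -27
  Remaining [-4, 7, 1, 36, 38, -24, 42] -> smallest is -24
  Remaining [-4, 7, 1, 36, 38, 42] -> smallest is -4
  Remaining [7, 1, 36, 38, 42] -> smallest is 1
  Remaining [7, 36, 38, 42] -> smallest is 7
  Remaining [36, 38, 42] -> smallest is 36
  Remaining [38, 42] -> smallest is 38
  Remaining [42] -> smallest is 42
Collecting the picks in order gives the sorted list.
Final answer: [-27, -24, -4, 1, 7, 36, 38, 42]


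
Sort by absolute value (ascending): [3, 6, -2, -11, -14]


Compute absolute values:
  |3| = 3
  |6| = 6
  |-2| = 2
  |-11| = 11
  |-14| = 14
Absolute values in increasing order: 2 < 3 < 6 < 11 < 14
Listing the original numbers in that order gives the answer.
Final answer: [-2, 3, 6, -11, -14]


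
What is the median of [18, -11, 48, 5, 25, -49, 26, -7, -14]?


First, sort the list: [-49, -14, -11, -7, 5, 18, 25, 26, 48]
The list has 9 elements (odd count).
The middle index is 4 (0-based), and the element there is 5.
Final answer: 5


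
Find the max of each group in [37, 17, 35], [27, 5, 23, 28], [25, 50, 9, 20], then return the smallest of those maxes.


Find max of each group:
  Group 1: [37, 17, 35] -> max = 37
  Group 2: [27, 5, 23, 28] -> max = 28
  Group 3: [25, 50, 9, 20] -> max = 50
Maxes: [37, 28, 50]
Minimum of maxes = 28
Final answer: 28


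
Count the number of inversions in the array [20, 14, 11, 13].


For each element, count the later elements that are smaller than it:
  20 (index 0): smaller elements after it = [14, 11, 13] -> 3
  14 (index 1): smaller elements after it = [11, 13] -> 2
  11 (index 2): smaller elements after it = [] -> 0
Total inversions = 3 + 2 + 0 = 5
Final answer: 5


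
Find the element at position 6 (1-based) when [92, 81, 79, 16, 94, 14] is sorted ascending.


Sort ascending: [14, 16, 79, 81, 92, 94]
The 6th element (1-indexed) is at index 5.
Value = 94
Final answer: 94


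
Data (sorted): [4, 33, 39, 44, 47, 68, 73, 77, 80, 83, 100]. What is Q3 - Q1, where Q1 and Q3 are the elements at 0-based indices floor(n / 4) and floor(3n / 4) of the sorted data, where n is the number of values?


The data has n = 11 elements.
Q1 index = floor(11 / 4) = floor(2.75) = 2; Q3 index = floor(3 * 11 / 4) = floor(8.25) = 8
Q1 = element at index 2 = 39
Q3 = element at index 8 = 80
IQR = 80 - 39 = 41
Final answer: 41


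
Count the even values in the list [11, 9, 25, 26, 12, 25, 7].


Check each element:
  11 is odd
  9 is odd
  25 is odd
  26 is even
  12 is even
  25 is odd
  7 is odd
Evens: [26, 12]
Count of evens = 2
Final answer: 2


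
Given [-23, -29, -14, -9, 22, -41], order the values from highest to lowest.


Original list: [-23, -29, -14, -9, 22, -41]
Repeatedly take the largest remaining element:
  Remaining [-23, -29, -14, -9, 22, -41] -> largest is 22
  Remaining [-23, -29, -14, -9, -41] -> largest is -9
  Remaining [-23, -29, -14, -41] -> largest is -14
  Remaining [-23, -29, -41] -> largest is -23
  Remaining [-29, -41] -> largest is -29
  Remaining [-41] -> largest is -41
Collecting the picks in order gives the descending list.
Final answer: [22, -9, -14, -23, -29, -41]


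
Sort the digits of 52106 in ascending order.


The number 52106 has digits: 5, 2, 1, 0, 6
Sorted: 0, 1, 2, 5, 6
Joining the sorted digits gives the result.
Final answer: 01256


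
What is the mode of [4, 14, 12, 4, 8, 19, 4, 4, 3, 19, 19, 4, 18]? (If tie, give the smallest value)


Count the frequency of each value:
  3 appears 1 time(s)
  4 appears 5 time(s)
  8 appears 1 time(s)
  12 appears 1 time(s)
  14 appears 1 time(s)
  18 appears 1 time(s)
  19 appears 3 time(s)
Maximum frequency is 5.
Only 4 reaches that frequency, so it is the mode.
Final answer: 4


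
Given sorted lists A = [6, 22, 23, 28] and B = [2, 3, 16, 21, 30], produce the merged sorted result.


List A: [6, 22, 23, 28]
List B: [2, 3, 16, 21, 30]
Repeatedly compare the front elements and take the smaller:
  6 vs 2 -> take 2
  6 vs 3 -> take 3
  6 vs 16 -> take 6
  22 vs 16 -> take 16
  22 vs 21 -> take 21
  22 vs 30 -> take 22
  23 vs 30 -> take 23
  28 vs 30 -> take 28
  A is exhausted; append the rest of B: [30]
Final answer: [2, 3, 6, 16, 21, 22, 23, 28, 30]


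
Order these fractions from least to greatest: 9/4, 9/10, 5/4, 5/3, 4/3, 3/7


Convert to decimal for comparison:
  9/4 = 2.25
  9/10 = 0.9
  5/4 = 1.25
  5/3 = 1.6667
  4/3 = 1.3333
  3/7 = 0.4286
Decimals in increasing order: 0.4286 < 0.9 < 1.25 < 1.3333 < 1.6667 < 2.25
Writing each back as its fraction gives the sorted order.
Final answer: 3/7, 9/10, 5/4, 4/3, 5/3, 9/4


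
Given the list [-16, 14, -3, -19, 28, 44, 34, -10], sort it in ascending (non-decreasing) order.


Original list: [-16, 14, -3, -19, 28, 44, 34, -10]
Repeatedly take the smallest remaining element:
  Remaining [-16, 14, -3, -19, 28, 44, 34, -10] -> smallest is -19
  Remaining [-16, 14, -3, 28, 44, 34, -10] -> smallest is -16
  Remaining [14, -3, 28, 44, 34, -10] -> smallest is -10
  Remaining [14, -3, 28, 44, 34] -> smallest is -3
  Remaining [14, 28, 44, 34] -> smallest is 14
  Remaining [28, 44, 34] -> smallest is 28
  Remaining [44, 34] -> smallest is 34
  Remaining [44] -> smallest is 44
Collecting the picks in order gives the sorted list.
Final answer: [-19, -16, -10, -3, 14, 28, 34, 44]


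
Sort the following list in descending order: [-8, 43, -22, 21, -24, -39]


Original list: [-8, 43, -22, 21, -24, -39]
Repeatedly take the largest remaining element:
  Remaining [-8, 43, -22, 21, -24, -39] -> largest is 43
  Remaining [-8, -22, 21, -24, -39] -> largest is 21
  Remaining [-8, -22, -24, -39] -> largest is -8
  Remaining [-22, -24, -39] -> largest is -22
  Remaining [-24, -39] -> largest is -24
  Remaining [-39] -> largest is -39
Collecting the picks in order gives the descending list.
Final answer: [43, 21, -8, -22, -24, -39]


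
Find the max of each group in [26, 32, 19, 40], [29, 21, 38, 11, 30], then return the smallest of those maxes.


Find max of each group:
  Group 1: [26, 32, 19, 40] -> max = 40
  Group 2: [29, 21, 38, 11, 30] -> max = 38
Maxes: [40, 38]
Minimum of maxes = 38
Final answer: 38


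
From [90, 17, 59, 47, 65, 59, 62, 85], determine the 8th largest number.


Sort descending: [90, 85, 65, 62, 59, 59, 47, 17]
The 8th element (1-indexed) is at index 7.
Value = 17
Final answer: 17


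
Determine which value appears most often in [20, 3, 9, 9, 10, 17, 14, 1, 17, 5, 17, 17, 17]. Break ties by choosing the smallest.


Count the frequency of each value:
  1 appears 1 time(s)
  3 appears 1 time(s)
  5 appears 1 time(s)
  9 appears 2 time(s)
  10 appears 1 time(s)
  14 appears 1 time(s)
  17 appears 5 time(s)
  20 appears 1 time(s)
Maximum frequency is 5.
Only 17 reaches that frequency, so it is the mode.
Final answer: 17


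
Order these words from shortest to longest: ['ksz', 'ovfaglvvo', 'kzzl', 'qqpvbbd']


Compute lengths:
  'ksz' has length 3
  'ovfaglvvo' has length 9
  'kzzl' has length 4
  'qqpvbbd' has length 7
Lengths in increasing order: 3 < 4 < 7 < 9
Listing the words in that order gives the answer.
Final answer: ['ksz', 'kzzl', 'qqpvbbd', 'ovfaglvvo']


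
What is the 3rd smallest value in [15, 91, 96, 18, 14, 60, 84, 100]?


Sort ascending: [14, 15, 18, 60, 84, 91, 96, 100]
The 3rd element (1-indexed) is at index 2.
Value = 18
Final answer: 18


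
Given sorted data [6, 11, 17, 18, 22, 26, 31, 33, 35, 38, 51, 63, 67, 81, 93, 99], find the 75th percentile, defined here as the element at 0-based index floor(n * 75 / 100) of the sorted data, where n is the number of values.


The dataset has n = 16 elements.
Index = floor(16 * 75 / 100) = floor(1200 / 100) = floor(12) = 12
Counting from index 0 in the sorted data, the element at index 12 is 67.
Final answer: 67


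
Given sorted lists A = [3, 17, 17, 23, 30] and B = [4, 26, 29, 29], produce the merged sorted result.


List A: [3, 17, 17, 23, 30]
List B: [4, 26, 29, 29]
Repeatedly compare the front elements and take the smaller:
  3 vs 4 -> take 3
  17 vs 4 -> take 4
  17 vs 26 -> take 17
  17 vs 26 -> take 17
  23 vs 26 -> take 23
  30 vs 26 -> take 26
  30 vs 29 -> take 29
  30 vs 29 -> take 29
  B is exhausted; append the rest of A: [30]
Final answer: [3, 4, 17, 17, 23, 26, 29, 29, 30]


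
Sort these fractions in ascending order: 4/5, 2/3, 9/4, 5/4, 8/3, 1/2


Convert to decimal for comparison:
  4/5 = 0.8
  2/3 = 0.6667
  9/4 = 2.25
  5/4 = 1.25
  8/3 = 2.6667
  1/2 = 0.5
Decimals in increasing order: 0.5 < 0.6667 < 0.8 < 1.25 < 2.25 < 2.6667
Writing each back as its fraction gives the sorted order.
Final answer: 1/2, 2/3, 4/5, 5/4, 9/4, 8/3


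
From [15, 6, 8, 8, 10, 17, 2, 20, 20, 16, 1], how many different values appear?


List all unique values:
Distinct values: [1, 2, 6, 8, 10, 15, 16, 17, 20]
Count = 9
Final answer: 9


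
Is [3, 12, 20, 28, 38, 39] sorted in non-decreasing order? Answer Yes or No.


Check consecutive pairs:
  3 <= 12? True
  12 <= 20? True
  20 <= 28? True
  28 <= 38? True
  38 <= 39? True
Every consecutive pair is in order, so the list is non-decreasing.
Final answer: Yes


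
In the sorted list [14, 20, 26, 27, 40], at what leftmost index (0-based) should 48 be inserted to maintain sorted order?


List is sorted: [14, 20, 26, 27, 40]
We need the leftmost position where 48 can be inserted, i.e. the first index whose element is >= 48 (or the end of the list if none is).
Binary search with low=0, high=5 (0-based indices):
  low=0, high=5, mid=2: a[2]=26 < 48, so low = 3
  low=3, high=5, mid=4: a[4]=40 < 48, so low = 5
Now low = high = 5, so the insertion index is 5.
Final answer: 5


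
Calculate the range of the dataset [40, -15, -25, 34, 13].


Maximum value: 40
Minimum value: -25
Range = 40 - (-25) = 65
Final answer: 65


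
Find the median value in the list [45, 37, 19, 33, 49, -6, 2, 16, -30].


First, sort the list: [-30, -6, 2, 16, 19, 33, 37, 45, 49]
The list has 9 elements (odd count).
The middle index is 4 (0-based), and the element there is 19.
Final answer: 19


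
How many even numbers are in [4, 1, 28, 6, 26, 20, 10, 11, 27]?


Check each element:
  4 is even
  1 is odd
  28 is even
  6 is even
  26 is even
  20 is even
  10 is even
  11 is odd
  27 is odd
Evens: [4, 28, 6, 26, 20, 10]
Count of evens = 6
Final answer: 6


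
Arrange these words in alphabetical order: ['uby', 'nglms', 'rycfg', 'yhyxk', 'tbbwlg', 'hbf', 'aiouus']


Compare strings character by character (the first differing letter decides):
  'aiouus' < 'hbf' since 'a' < 'h' at position 1
  'hbf' < 'nglms' since 'h' < 'n' at position 1
  'nglms' < 'rycfg' since 'n' < 'r' at position 1
  'rycfg' < 'tbbwlg' since 'r' < 't' at position 1
  'tbbwlg' < 'uby' since 't' < 'u' at position 1
  'uby' < 'yhyxk' since 'u' < 'y' at position 1
Chaining these comparisons gives the alphabetical order.
Final answer: ['aiouus', 'hbf', 'nglms', 'rycfg', 'tbbwlg', 'uby', 'yhyxk']


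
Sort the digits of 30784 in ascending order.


The number 30784 has digits: 3, 0, 7, 8, 4
Sorted: 0, 3, 4, 7, 8
Joining the sorted digits gives the result.
Final answer: 03478


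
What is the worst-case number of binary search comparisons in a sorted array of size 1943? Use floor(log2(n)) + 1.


Binary search halves the search space each step.
Maximum comparisons = floor(log2(1943)) + 1
log2(1943) = 10.9241
floor(log2(1943)) = 10, so 10 + 1 = 11
Final answer: 11


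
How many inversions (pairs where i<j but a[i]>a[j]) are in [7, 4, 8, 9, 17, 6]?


For each element, count the later elements that are smaller than it:
  7 (index 0): smaller elements after it = [4, 6] -> 2
  4 (index 1): smaller elements after it = [] -> 0
  8 (index 2): smaller elements after it = [6] -> 1
  9 (index 3): smaller elements after it = [6] -> 1
  17 (index 4): smaller elements after it = [6] -> 1
Total inversions = 2 + 0 + 1 + 1 + 1 = 5
Final answer: 5


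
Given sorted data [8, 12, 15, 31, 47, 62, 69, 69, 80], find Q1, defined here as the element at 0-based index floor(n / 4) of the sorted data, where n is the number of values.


The list has n = 9 elements.
Q1 index = floor(9 / 4) = floor(2.25) = 2
Counting from index 0 in the sorted data, the element at index 2 is 15.
Final answer: 15


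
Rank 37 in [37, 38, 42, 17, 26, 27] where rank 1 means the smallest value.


Sort ascending: [17, 26, 27, 37, 38, 42]
Find 37 in the sorted list.
37 is at position 4 (1-indexed).
Final answer: 4


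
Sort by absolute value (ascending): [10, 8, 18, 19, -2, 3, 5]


Compute absolute values:
  |10| = 10
  |8| = 8
  |18| = 18
  |19| = 19
  |-2| = 2
  |3| = 3
  |5| = 5
Absolute values in increasing order: 2 < 3 < 5 < 8 < 10 < 18 < 19
Listing the original numbers in that order gives the answer.
Final answer: [-2, 3, 5, 8, 10, 18, 19]


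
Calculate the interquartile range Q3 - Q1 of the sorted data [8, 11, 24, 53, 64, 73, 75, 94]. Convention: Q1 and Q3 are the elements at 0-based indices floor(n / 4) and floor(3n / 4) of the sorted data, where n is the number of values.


The data has n = 8 elements.
Q1 index = floor(8 / 4) = floor(2) = 2; Q3 index = floor(3 * 8 / 4) = floor(6) = 6
Q1 = element at index 2 = 24
Q3 = element at index 6 = 75
IQR = 75 - 24 = 51
Final answer: 51


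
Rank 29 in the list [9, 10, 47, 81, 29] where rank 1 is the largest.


Sort descending: [81, 47, 29, 10, 9]
Find 29 in the sorted list.
29 is at position 3.
Final answer: 3


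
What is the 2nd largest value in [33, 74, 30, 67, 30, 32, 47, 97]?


Sort descending: [97, 74, 67, 47, 33, 32, 30, 30]
The 2nd element (1-indexed) is at index 1.
Value = 74
Final answer: 74


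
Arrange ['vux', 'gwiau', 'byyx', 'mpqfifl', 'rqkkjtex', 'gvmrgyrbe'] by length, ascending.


Compute lengths:
  'vux' has length 3
  'gwiau' has length 5
  'byyx' has length 4
  'mpqfifl' has length 7
  'rqkkjtex' has length 8
  'gvmrgyrbe' has length 9
Lengths in increasing order: 3 < 4 < 5 < 7 < 8 < 9
Listing the words in that order gives the answer.
Final answer: ['vux', 'byyx', 'gwiau', 'mpqfifl', 'rqkkjtex', 'gvmrgyrbe']


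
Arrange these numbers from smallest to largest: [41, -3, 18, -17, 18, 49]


Original list: [41, -3, 18, -17, 18, 49]
Repeatedly take the smallest remaining element:
  Remaining [41, -3, 18, -17, 18, 49] -> smallest is -17
  Remaining [41, -3, 18, 18, 49] -> smallest is -3
  Remaining [41, 18, 18, 49] -> smallest is 18
  Remaining [41, 18, 49] -> smallest is 18
  Remaining [41, 49] -> smallest is 41
  Remaining [49] -> smallest is 49
Collecting the picks in order gives the sorted list.
Final answer: [-17, -3, 18, 18, 41, 49]


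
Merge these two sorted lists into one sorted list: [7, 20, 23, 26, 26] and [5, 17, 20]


List A: [7, 20, 23, 26, 26]
List B: [5, 17, 20]
Repeatedly compare the front elements and take the smaller:
  7 vs 5 -> take 5
  7 vs 17 -> take 7
  20 vs 17 -> take 17
  20 vs 20 -> take 20
  23 vs 20 -> take 20
  B is exhausted; append the rest of A: [23, 26, 26]
Final answer: [5, 7, 17, 20, 20, 23, 26, 26]


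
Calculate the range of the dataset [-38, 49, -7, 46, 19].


Maximum value: 49
Minimum value: -38
Range = 49 - (-38) = 87
Final answer: 87


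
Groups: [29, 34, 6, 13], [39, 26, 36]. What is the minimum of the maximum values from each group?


Find max of each group:
  Group 1: [29, 34, 6, 13] -> max = 34
  Group 2: [39, 26, 36] -> max = 39
Maxes: [34, 39]
Minimum of maxes = 34
Final answer: 34


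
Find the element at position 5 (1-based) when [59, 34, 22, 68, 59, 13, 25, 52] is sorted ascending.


Sort ascending: [13, 22, 25, 34, 52, 59, 59, 68]
The 5th element (1-indexed) is at index 4.
Value = 52
Final answer: 52


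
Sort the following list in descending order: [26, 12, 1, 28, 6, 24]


Original list: [26, 12, 1, 28, 6, 24]
Repeatedly take the largest remaining element:
  Remaining [26, 12, 1, 28, 6, 24] -> largest is 28
  Remaining [26, 12, 1, 6, 24] -> largest is 26
  Remaining [12, 1, 6, 24] -> largest is 24
  Remaining [12, 1, 6] -> largest is 12
  Remaining [1, 6] -> largest is 6
  Remaining [1] -> largest is 1
Collecting the picks in order gives the descending list.
Final answer: [28, 26, 24, 12, 6, 1]


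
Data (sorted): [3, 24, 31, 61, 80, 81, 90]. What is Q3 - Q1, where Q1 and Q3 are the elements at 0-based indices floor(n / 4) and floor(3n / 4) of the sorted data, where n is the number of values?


The data has n = 7 elements.
Q1 index = floor(7 / 4) = floor(1.75) = 1; Q3 index = floor(3 * 7 / 4) = floor(5.25) = 5
Q1 = element at index 1 = 24
Q3 = element at index 5 = 81
IQR = 81 - 24 = 57
Final answer: 57


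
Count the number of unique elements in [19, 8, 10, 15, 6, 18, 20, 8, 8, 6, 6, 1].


List all unique values:
Distinct values: [1, 6, 8, 10, 15, 18, 19, 20]
Count = 8
Final answer: 8


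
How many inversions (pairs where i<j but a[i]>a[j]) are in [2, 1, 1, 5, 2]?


For each element, count the later elements that are smaller than it:
  2 (index 0): smaller elements after it = [1, 1] -> 2
  1 (index 1): smaller elements after it = [] -> 0
  1 (index 2): smaller elements after it = [] -> 0
  5 (index 3): smaller elements after it = [2] -> 1
Total inversions = 2 + 0 + 0 + 1 = 3
Final answer: 3


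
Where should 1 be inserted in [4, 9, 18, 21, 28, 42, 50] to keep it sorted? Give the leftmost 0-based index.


List is sorted: [4, 9, 18, 21, 28, 42, 50]
We need the leftmost position where 1 can be inserted, i.e. the first index whose element is >= 1 (or the end of the list if none is).
Binary search with low=0, high=7 (0-based indices):
  low=0, high=7, mid=3: a[3]=21 >= 1, so high = 3
  low=0, high=3, mid=1: a[1]=9 >= 1, so high = 1
  low=0, high=1, mid=0: a[0]=4 >= 1, so high = 0
Now low = high = 0, so the insertion index is 0.
Final answer: 0


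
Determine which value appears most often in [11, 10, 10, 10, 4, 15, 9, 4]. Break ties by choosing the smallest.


Count the frequency of each value:
  4 appears 2 time(s)
  9 appears 1 time(s)
  10 appears 3 time(s)
  11 appears 1 time(s)
  15 appears 1 time(s)
Maximum frequency is 3.
Only 10 reaches that frequency, so it is the mode.
Final answer: 10


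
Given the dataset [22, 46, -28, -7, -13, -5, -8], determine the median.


First, sort the list: [-28, -13, -8, -7, -5, 22, 46]
The list has 7 elements (odd count).
The middle index is 3 (0-based), and the element there is -7.
Final answer: -7


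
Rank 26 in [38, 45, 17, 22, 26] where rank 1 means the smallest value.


Sort ascending: [17, 22, 26, 38, 45]
Find 26 in the sorted list.
26 is at position 3 (1-indexed).
Final answer: 3


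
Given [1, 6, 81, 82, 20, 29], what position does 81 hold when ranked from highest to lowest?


Sort descending: [82, 81, 29, 20, 6, 1]
Find 81 in the sorted list.
81 is at position 2.
Final answer: 2


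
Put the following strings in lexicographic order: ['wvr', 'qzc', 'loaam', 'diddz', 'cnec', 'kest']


Compare strings character by character (the first differing letter decides):
  'cnec' < 'diddz' since 'c' < 'd' at position 1
  'diddz' < 'kest' since 'd' < 'k' at position 1
  'kest' < 'loaam' since 'k' < 'l' at position 1
  'loaam' < 'qzc' since 'l' < 'q' at position 1
  'qzc' < 'wvr' since 'q' < 'w' at position 1
Chaining these comparisons gives the alphabetical order.
Final answer: ['cnec', 'diddz', 'kest', 'loaam', 'qzc', 'wvr']


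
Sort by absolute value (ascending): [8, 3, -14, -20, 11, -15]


Compute absolute values:
  |8| = 8
  |3| = 3
  |-14| = 14
  |-20| = 20
  |11| = 11
  |-15| = 15
Absolute values in increasing order: 3 < 8 < 11 < 14 < 15 < 20
Listing the original numbers in that order gives the answer.
Final answer: [3, 8, 11, -14, -15, -20]


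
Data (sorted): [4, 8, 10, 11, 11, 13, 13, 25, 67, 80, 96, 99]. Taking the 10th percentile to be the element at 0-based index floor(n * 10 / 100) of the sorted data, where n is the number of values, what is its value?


The dataset has n = 12 elements.
Index = floor(12 * 10 / 100) = floor(120 / 100) = floor(1.2) = 1
Counting from index 0 in the sorted data, the element at index 1 is 8.
Final answer: 8


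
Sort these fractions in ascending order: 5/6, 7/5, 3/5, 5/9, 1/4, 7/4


Convert to decimal for comparison:
  5/6 = 0.8333
  7/5 = 1.4
  3/5 = 0.6
  5/9 = 0.5556
  1/4 = 0.25
  7/4 = 1.75
Decimals in increasing order: 0.25 < 0.5556 < 0.6 < 0.8333 < 1.4 < 1.75
Writing each back as its fraction gives the sorted order.
Final answer: 1/4, 5/9, 3/5, 5/6, 7/5, 7/4


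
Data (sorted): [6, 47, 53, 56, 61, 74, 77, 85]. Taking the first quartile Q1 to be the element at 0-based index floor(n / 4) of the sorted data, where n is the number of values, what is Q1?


The list has n = 8 elements.
Q1 index = floor(8 / 4) = floor(2) = 2
Counting from index 0 in the sorted data, the element at index 2 is 53.
Final answer: 53


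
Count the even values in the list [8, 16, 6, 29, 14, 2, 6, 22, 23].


Check each element:
  8 is even
  16 is even
  6 is even
  29 is odd
  14 is even
  2 is even
  6 is even
  22 is even
  23 is odd
Evens: [8, 16, 6, 14, 2, 6, 22]
Count of evens = 7
Final answer: 7


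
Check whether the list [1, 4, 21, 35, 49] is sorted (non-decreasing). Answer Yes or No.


Check consecutive pairs:
  1 <= 4? True
  4 <= 21? True
  21 <= 35? True
  35 <= 49? True
Every consecutive pair is in order, so the list is non-decreasing.
Final answer: Yes


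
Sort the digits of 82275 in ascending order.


The number 82275 has digits: 8, 2, 2, 7, 5
Sorted: 2, 2, 5, 7, 8
Joining the sorted digits gives the result.
Final answer: 22578


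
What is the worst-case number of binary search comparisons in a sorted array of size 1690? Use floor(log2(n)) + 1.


Binary search halves the search space each step.
Maximum comparisons = floor(log2(1690)) + 1
log2(1690) = 10.7228
floor(log2(1690)) = 10, so 10 + 1 = 11
Final answer: 11


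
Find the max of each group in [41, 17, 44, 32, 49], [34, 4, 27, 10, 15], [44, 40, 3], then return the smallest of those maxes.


Find max of each group:
  Group 1: [41, 17, 44, 32, 49] -> max = 49
  Group 2: [34, 4, 27, 10, 15] -> max = 34
  Group 3: [44, 40, 3] -> max = 44
Maxes: [49, 34, 44]
Minimum of maxes = 34
Final answer: 34


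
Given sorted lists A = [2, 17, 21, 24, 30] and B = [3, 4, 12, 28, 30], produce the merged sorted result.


List A: [2, 17, 21, 24, 30]
List B: [3, 4, 12, 28, 30]
Repeatedly compare the front elements and take the smaller:
  2 vs 3 -> take 2
  17 vs 3 -> take 3
  17 vs 4 -> take 4
  17 vs 12 -> take 12
  17 vs 28 -> take 17
  21 vs 28 -> take 21
  24 vs 28 -> take 24
  30 vs 28 -> take 28
  30 vs 30 -> take 30
  A is exhausted; append the rest of B: [30]
Final answer: [2, 3, 4, 12, 17, 21, 24, 28, 30, 30]


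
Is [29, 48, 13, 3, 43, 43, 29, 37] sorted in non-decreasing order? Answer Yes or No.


Check consecutive pairs:
  29 <= 48? True
  48 <= 13? False
  13 <= 3? False
  3 <= 43? True
  43 <= 43? True
  43 <= 29? False
  29 <= 37? True
3 consecutive pair(s) are out of order, so the list is not sorted.
Final answer: No


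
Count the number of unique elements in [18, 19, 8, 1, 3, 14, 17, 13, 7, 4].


List all unique values:
Distinct values: [1, 3, 4, 7, 8, 13, 14, 17, 18, 19]
Count = 10
Final answer: 10


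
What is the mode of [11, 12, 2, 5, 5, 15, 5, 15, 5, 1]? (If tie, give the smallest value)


Count the frequency of each value:
  1 appears 1 time(s)
  2 appears 1 time(s)
  5 appears 4 time(s)
  11 appears 1 time(s)
  12 appears 1 time(s)
  15 appears 2 time(s)
Maximum frequency is 4.
Only 5 reaches that frequency, so it is the mode.
Final answer: 5


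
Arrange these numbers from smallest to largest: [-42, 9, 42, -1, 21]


Original list: [-42, 9, 42, -1, 21]
Repeatedly take the smallest remaining element:
  Remaining [-42, 9, 42, -1, 21] -> smallest is -42
  Remaining [9, 42, -1, 21] -> smallest is -1
  Remaining [9, 42, 21] -> smallest is 9
  Remaining [42, 21] -> smallest is 21
  Remaining [42] -> smallest is 42
Collecting the picks in order gives the sorted list.
Final answer: [-42, -1, 9, 21, 42]


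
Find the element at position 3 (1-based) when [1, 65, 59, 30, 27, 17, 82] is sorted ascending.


Sort ascending: [1, 17, 27, 30, 59, 65, 82]
The 3rd element (1-indexed) is at index 2.
Value = 27
Final answer: 27


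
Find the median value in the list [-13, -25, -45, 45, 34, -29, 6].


First, sort the list: [-45, -29, -25, -13, 6, 34, 45]
The list has 7 elements (odd count).
The middle index is 3 (0-based), and the element there is -13.
Final answer: -13


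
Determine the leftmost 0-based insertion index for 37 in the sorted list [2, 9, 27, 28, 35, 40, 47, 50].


List is sorted: [2, 9, 27, 28, 35, 40, 47, 50]
We need the leftmost position where 37 can be inserted, i.e. the first index whose element is >= 37 (or the end of the list if none is).
Binary search with low=0, high=8 (0-based indices):
  low=0, high=8, mid=4: a[4]=35 < 37, so low = 5
  low=5, high=8, mid=6: a[6]=47 >= 37, so high = 6
  low=5, high=6, mid=5: a[5]=40 >= 37, so high = 5
Now low = high = 5, so the insertion index is 5.
Final answer: 5


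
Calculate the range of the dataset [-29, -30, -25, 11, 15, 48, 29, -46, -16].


Maximum value: 48
Minimum value: -46
Range = 48 - (-46) = 94
Final answer: 94


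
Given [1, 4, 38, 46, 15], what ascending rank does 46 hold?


Sort ascending: [1, 4, 15, 38, 46]
Find 46 in the sorted list.
46 is at position 5 (1-indexed).
Final answer: 5


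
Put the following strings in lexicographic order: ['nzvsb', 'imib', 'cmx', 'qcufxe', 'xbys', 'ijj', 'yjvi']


Compare strings character by character (the first differing letter decides):
  'cmx' < 'ijj' since 'c' < 'i' at position 1
  'ijj' < 'imib' since 'j' < 'm' at position 2
  'imib' < 'nzvsb' since 'i' < 'n' at position 1
  'nzvsb' < 'qcufxe' since 'n' < 'q' at position 1
  'qcufxe' < 'xbys' since 'q' < 'x' at position 1
  'xbys' < 'yjvi' since 'x' < 'y' at position 1
Chaining these comparisons gives the alphabetical order.
Final answer: ['cmx', 'ijj', 'imib', 'nzvsb', 'qcufxe', 'xbys', 'yjvi']


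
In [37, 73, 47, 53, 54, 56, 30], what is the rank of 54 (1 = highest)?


Sort descending: [73, 56, 54, 53, 47, 37, 30]
Find 54 in the sorted list.
54 is at position 3.
Final answer: 3


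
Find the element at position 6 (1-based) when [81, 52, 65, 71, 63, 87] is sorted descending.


Sort descending: [87, 81, 71, 65, 63, 52]
The 6th element (1-indexed) is at index 5.
Value = 52
Final answer: 52


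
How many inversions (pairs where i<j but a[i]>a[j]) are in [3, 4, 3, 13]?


For each element, count the later elements that are smaller than it:
  3 (index 0): smaller elements after it = [] -> 0
  4 (index 1): smaller elements after it = [3] -> 1
  3 (index 2): smaller elements after it = [] -> 0
Total inversions = 0 + 1 + 0 = 1
Final answer: 1


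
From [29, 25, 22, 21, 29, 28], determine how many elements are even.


Check each element:
  29 is odd
  25 is odd
  22 is even
  21 is odd
  29 is odd
  28 is even
Evens: [22, 28]
Count of evens = 2
Final answer: 2


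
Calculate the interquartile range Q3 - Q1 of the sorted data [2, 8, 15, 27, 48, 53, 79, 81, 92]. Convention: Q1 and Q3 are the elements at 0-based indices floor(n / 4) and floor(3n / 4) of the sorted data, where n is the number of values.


The data has n = 9 elements.
Q1 index = floor(9 / 4) = floor(2.25) = 2; Q3 index = floor(3 * 9 / 4) = floor(6.75) = 6
Q1 = element at index 2 = 15
Q3 = element at index 6 = 79
IQR = 79 - 15 = 64
Final answer: 64


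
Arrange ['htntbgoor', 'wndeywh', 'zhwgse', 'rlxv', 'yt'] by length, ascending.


Compute lengths:
  'htntbgoor' has length 9
  'wndeywh' has length 7
  'zhwgse' has length 6
  'rlxv' has length 4
  'yt' has length 2
Lengths in increasing order: 2 < 4 < 6 < 7 < 9
Listing the words in that order gives the answer.
Final answer: ['yt', 'rlxv', 'zhwgse', 'wndeywh', 'htntbgoor']


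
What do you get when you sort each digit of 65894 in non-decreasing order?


The number 65894 has digits: 6, 5, 8, 9, 4
Sorted: 4, 5, 6, 8, 9
Joining the sorted digits gives the result.
Final answer: 45689


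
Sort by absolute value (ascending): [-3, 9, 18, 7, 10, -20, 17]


Compute absolute values:
  |-3| = 3
  |9| = 9
  |18| = 18
  |7| = 7
  |10| = 10
  |-20| = 20
  |17| = 17
Absolute values in increasing order: 3 < 7 < 9 < 10 < 17 < 18 < 20
Listing the original numbers in that order gives the answer.
Final answer: [-3, 7, 9, 10, 17, 18, -20]


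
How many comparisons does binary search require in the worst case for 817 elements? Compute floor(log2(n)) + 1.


Binary search halves the search space each step.
Maximum comparisons = floor(log2(817)) + 1
log2(817) = 9.6742
floor(log2(817)) = 9, so 9 + 1 = 10
Final answer: 10


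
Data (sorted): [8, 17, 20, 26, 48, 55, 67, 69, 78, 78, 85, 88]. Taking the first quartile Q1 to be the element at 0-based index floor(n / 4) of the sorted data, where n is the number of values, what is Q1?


The list has n = 12 elements.
Q1 index = floor(12 / 4) = floor(3) = 3
Counting from index 0 in the sorted data, the element at index 3 is 26.
Final answer: 26


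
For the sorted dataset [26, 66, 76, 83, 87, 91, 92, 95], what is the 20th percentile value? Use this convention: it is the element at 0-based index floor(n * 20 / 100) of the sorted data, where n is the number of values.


The dataset has n = 8 elements.
Index = floor(8 * 20 / 100) = floor(160 / 100) = floor(1.6) = 1
Counting from index 0 in the sorted data, the element at index 1 is 66.
Final answer: 66


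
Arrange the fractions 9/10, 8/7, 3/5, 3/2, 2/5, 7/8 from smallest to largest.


Convert to decimal for comparison:
  9/10 = 0.9
  8/7 = 1.1429
  3/5 = 0.6
  3/2 = 1.5
  2/5 = 0.4
  7/8 = 0.875
Decimals in increasing order: 0.4 < 0.6 < 0.875 < 0.9 < 1.1429 < 1.5
Writing each back as its fraction gives the sorted order.
Final answer: 2/5, 3/5, 7/8, 9/10, 8/7, 3/2


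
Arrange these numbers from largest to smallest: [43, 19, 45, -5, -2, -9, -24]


Original list: [43, 19, 45, -5, -2, -9, -24]
Repeatedly take the largest remaining element:
  Remaining [43, 19, 45, -5, -2, -9, -24] -> largest is 45
  Remaining [43, 19, -5, -2, -9, -24] -> largest is 43
  Remaining [19, -5, -2, -9, -24] -> largest is 19
  Remaining [-5, -2, -9, -24] -> largest is -2
  Remaining [-5, -9, -24] -> largest is -5
  Remaining [-9, -24] -> largest is -9
  Remaining [-24] -> largest is -24
Collecting the picks in order gives the descending list.
Final answer: [45, 43, 19, -2, -5, -9, -24]


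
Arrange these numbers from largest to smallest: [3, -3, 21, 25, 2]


Original list: [3, -3, 21, 25, 2]
Repeatedly take the largest remaining element:
  Remaining [3, -3, 21, 25, 2] -> largest is 25
  Remaining [3, -3, 21, 2] -> largest is 21
  Remaining [3, -3, 2] -> largest is 3
  Remaining [-3, 2] -> largest is 2
  Remaining [-3] -> largest is -3
Collecting the picks in order gives the descending list.
Final answer: [25, 21, 3, 2, -3]


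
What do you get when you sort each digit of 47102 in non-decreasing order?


The number 47102 has digits: 4, 7, 1, 0, 2
Sorted: 0, 1, 2, 4, 7
Joining the sorted digits gives the result.
Final answer: 01247


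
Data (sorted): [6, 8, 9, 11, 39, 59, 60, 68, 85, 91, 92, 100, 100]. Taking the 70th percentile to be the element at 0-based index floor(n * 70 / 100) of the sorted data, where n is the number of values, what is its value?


The dataset has n = 13 elements.
Index = floor(13 * 70 / 100) = floor(910 / 100) = floor(9.1) = 9
Counting from index 0 in the sorted data, the element at index 9 is 91.
Final answer: 91


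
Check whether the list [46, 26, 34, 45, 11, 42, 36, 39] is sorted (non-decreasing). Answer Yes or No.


Check consecutive pairs:
  46 <= 26? False
  26 <= 34? True
  34 <= 45? True
  45 <= 11? False
  11 <= 42? True
  42 <= 36? False
  36 <= 39? True
3 consecutive pair(s) are out of order, so the list is not sorted.
Final answer: No


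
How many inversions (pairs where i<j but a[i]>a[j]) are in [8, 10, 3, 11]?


For each element, count the later elements that are smaller than it:
  8 (index 0): smaller elements after it = [3] -> 1
  10 (index 1): smaller elements after it = [3] -> 1
  3 (index 2): smaller elements after it = [] -> 0
Total inversions = 1 + 1 + 0 = 2
Final answer: 2


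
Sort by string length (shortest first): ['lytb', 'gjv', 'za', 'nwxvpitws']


Compute lengths:
  'lytb' has length 4
  'gjv' has length 3
  'za' has length 2
  'nwxvpitws' has length 9
Lengths in increasing order: 2 < 3 < 4 < 9
Listing the words in that order gives the answer.
Final answer: ['za', 'gjv', 'lytb', 'nwxvpitws']


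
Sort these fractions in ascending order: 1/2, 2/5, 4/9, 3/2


Convert to decimal for comparison:
  1/2 = 0.5
  2/5 = 0.4
  4/9 = 0.4444
  3/2 = 1.5
Decimals in increasing order: 0.4 < 0.4444 < 0.5 < 1.5
Writing each back as its fraction gives the sorted order.
Final answer: 2/5, 4/9, 1/2, 3/2


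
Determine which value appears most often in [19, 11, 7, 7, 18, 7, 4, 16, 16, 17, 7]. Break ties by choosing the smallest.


Count the frequency of each value:
  4 appears 1 time(s)
  7 appears 4 time(s)
  11 appears 1 time(s)
  16 appears 2 time(s)
  17 appears 1 time(s)
  18 appears 1 time(s)
  19 appears 1 time(s)
Maximum frequency is 4.
Only 7 reaches that frequency, so it is the mode.
Final answer: 7
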